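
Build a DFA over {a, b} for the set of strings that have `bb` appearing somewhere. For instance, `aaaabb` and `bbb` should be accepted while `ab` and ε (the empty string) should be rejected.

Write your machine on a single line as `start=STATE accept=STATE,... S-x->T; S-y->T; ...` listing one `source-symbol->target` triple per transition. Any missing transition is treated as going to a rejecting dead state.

Track how much of `bb` has been matched so far: state q0 is no progress, q2 is the absorbing accept state reached once `bb` has occurred. Intermediate states record partial matches; on a mismatch, fall back to the longest reusable overlap.
A 3-state machine:
        a   b  
>  q0   q0  q1 
   q1   q0  q2 
 * q2   q2  q2 
(> = start, * = accepting)

start=q0; accept=q2; q0-a->q0; q0-b->q1; q1-a->q0; q1-b->q2; q2-a->q2; q2-b->q2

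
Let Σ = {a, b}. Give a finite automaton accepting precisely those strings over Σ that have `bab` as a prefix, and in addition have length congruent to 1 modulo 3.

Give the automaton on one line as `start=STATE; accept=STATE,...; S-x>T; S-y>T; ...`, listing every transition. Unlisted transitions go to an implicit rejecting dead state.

Handle the two conditions separately and then intersect. The first has 5 states tracking whether the input so far still matches the prefix `bab`; the second has 3 states tracking the input length modulo 3. A product state is a pair (one from each), accepting exactly when both do. Minimizing collapses redundant product states.
With 7 states:
        a   b  
>  S0   S1  S2 
   S1   S1  S1 
   S2   S3  S1 
   S3   S1  S4 
   S4   S5  S5 
 * S5   S6  S6 
   S6   S4  S4 
(> = start, * = accepting)

start=S0; accept=S5; S0-a>S1; S0-b>S2; S1-a>S1; S1-b>S1; S2-a>S3; S2-b>S1; S3-a>S1; S3-b>S4; S4-a>S5; S4-b>S5; S5-a>S6; S5-b>S6; S6-a>S4; S6-b>S4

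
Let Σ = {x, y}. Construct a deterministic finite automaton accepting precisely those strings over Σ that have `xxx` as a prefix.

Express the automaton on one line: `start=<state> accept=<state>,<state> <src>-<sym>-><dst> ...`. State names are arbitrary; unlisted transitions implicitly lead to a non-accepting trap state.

start=S0 accept=S3 S0-x->S1 S0-y->S4 S1-x->S2 S1-y->S4 S2-x->S3 S2-y->S4 S3-x->S3 S3-y->S3 S4-x->S4 S4-y->S4

Check the first 3 symbols one by one: S0 through S2 record how many have matched `xxx` so far; any wrong symbol goes to the dead state S4. After all 3 match we enter the accepting sink S3.
        x   y  
>  S0   S1  S4 
   S1   S2  S4 
   S2   S3  S4 
 * S3   S3  S3 
   S4   S4  S4 
(> = start, * = accepting)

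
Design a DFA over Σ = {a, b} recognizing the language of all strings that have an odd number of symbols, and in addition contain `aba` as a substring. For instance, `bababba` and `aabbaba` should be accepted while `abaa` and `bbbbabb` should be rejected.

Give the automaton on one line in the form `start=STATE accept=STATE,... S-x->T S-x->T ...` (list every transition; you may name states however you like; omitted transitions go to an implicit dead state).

Run two small machines in parallel and take their product. The first has 2 states tracking the input length modulo 2; the second has 4 states tracking whether and how much of `aba` has been seen. A product state is a pair (one from each), accepting exactly when both do.
        a   b  
>  S0   S1  S2 
   S1   S3  S4 
   S2   S3  S0 
   S3   S1  S5 
   S4   S6  S2 
   S5   S7  S0 
 * S6   S7  S7 
   S7   S6  S6 
(> = start, * = accepting)

start=S0 accept=S6 S0-a->S1 S0-b->S2 S1-a->S3 S1-b->S4 S2-a->S3 S2-b->S0 S3-a->S1 S3-b->S5 S4-a->S6 S4-b->S2 S5-a->S7 S5-b->S0 S6-a->S7 S6-b->S7 S7-a->S6 S7-b->S6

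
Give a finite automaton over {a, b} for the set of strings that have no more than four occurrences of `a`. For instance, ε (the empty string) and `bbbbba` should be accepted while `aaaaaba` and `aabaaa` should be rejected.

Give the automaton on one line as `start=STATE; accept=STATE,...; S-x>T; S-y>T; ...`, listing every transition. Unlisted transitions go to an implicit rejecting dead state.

start=q0; accept=q0,q1,q2,q3,q4; q0-a>q1; q0-b>q0; q1-a>q2; q1-b>q1; q2-a>q3; q2-b>q2; q3-a>q4; q3-b>q3; q4-a>q5; q4-b>q4; q5-a>q5; q5-b>q5

Only the number of `a`s matters, and only up to 5. Make a chain q0 → q1 → q2 → q3 → q4 → q5 advanced by each `a` (with q5 absorbing); every other symbol self-loops. The accepting set is {q0, q1, q2, q3, q4}.
With 6 states:
        a   b  
>* q0   q1  q0 
 * q1   q2  q1 
 * q2   q3  q2 
 * q3   q4  q3 
 * q4   q5  q4 
   q5   q5  q5 
(> = start, * = accepting)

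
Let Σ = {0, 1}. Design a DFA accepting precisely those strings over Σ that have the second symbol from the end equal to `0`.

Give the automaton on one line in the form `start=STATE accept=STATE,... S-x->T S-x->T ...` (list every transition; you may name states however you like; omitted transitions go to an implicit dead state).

start=A accept=D,E A-0->B A-1->C B-0->D B-1->E C-0->F C-1->G D-0->D D-1->E E-0->F E-1->G F-0->D F-1->E G-0->F G-1->G

A DFA must remember the last 2 symbols (since which symbol is second-to-last isn't known until the input ends). Use one state per possible window of the last ≤2 symbols; accept from those whose window starts with `0`.
A 7-state machine:
       0  1 
>  A   B  C 
   B   D  E 
   C   F  G 
 * D   D  E 
 * E   F  G 
   F   D  E 
   G   F  G 
(> = start, * = accepting)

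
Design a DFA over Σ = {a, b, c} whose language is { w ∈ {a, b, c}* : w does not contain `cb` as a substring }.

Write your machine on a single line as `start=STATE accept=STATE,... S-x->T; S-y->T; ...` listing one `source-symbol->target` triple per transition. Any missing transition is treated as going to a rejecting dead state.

start=S0; accept=S0,S1; S0-a->S0; S0-b->S0; S0-c->S1; S1-a->S0; S1-b->S2; S1-c->S1; S2-a->S2; S2-b->S2; S2-c->S2

Track partial matches of the forbidden pattern `cb`. State S2 is a dead state reached once `cb` has occurred; every other state accepts. S0 means no part of `cb` is currently matched.
3 states suffice.
        a   b   c  
>* S0   S0  S0  S1 
 * S1   S0  S2  S1 
   S2   S2  S2  S2 
(> = start, * = accepting)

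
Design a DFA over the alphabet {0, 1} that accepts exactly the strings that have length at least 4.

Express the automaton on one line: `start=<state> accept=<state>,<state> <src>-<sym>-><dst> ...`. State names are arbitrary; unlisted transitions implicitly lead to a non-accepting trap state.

We only need to distinguish lengths 0, 1, …, 4, and '>4'. Chain A → B → C → D → E → F on every symbol, with F looping. Accepting states: {E, F}.
6 states suffice.
       0  1 
>  A   B  B 
   B   C  C 
   C   D  D 
   D   E  E 
 * E   F  F 
 * F   F  F 
(> = start, * = accepting)

start=A accept=E,F A-0->B A-1->B B-0->C B-1->C C-0->D C-1->D D-0->E D-1->E E-0->F E-1->F F-0->F F-1->F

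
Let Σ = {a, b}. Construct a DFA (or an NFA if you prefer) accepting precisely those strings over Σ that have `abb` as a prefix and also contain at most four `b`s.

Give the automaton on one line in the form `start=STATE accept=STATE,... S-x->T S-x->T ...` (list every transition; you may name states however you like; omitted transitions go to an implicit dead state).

start=q0 accept=q4,q5,q6 q0-a->q1 q0-b->q2 q1-a->q2 q1-b->q3 q2-a->q2 q2-b->q2 q3-a->q2 q3-b->q4 q4-a->q4 q4-b->q5 q5-a->q5 q5-b->q6 q6-a->q6 q6-b->q2

Run two small machines in parallel and take their product. One (5 states) tracks whether the input so far still matches the prefix `abb`; the other (6 states) tracks the count of `b`s, saturating at 5. Each combined state is a pair, one component from each; accept when both components accept. After merging equivalent states the machine shrinks.
With 7 states:
        a   b  
>  q0   q1  q2 
   q1   q2  q3 
   q2   q2  q2 
   q3   q2  q4 
 * q4   q4  q5 
 * q5   q5  q6 
 * q6   q6  q2 
(> = start, * = accepting)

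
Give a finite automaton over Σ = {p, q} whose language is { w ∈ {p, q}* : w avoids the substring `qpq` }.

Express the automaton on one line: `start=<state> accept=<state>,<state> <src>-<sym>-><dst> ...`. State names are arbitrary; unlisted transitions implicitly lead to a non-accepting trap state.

start=S0 accept=S0,S1,S2 S0-p->S0 S0-q->S1 S1-p->S2 S1-q->S1 S2-p->S0 S2-q->S3 S3-p->S3 S3-q->S3

Track partial matches of the forbidden pattern `qpq`. State S3 is a dead state reached once `qpq` has occurred; every other state accepts. S0 means no part of `qpq` is currently matched.
A 4-state machine:
        p   q  
>* S0   S0  S1 
 * S1   S2  S1 
 * S2   S0  S3 
   S3   S3  S3 
(> = start, * = accepting)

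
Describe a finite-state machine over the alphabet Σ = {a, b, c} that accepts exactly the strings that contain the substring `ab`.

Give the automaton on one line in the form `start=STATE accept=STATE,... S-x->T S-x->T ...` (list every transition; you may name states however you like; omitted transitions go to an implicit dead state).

start=q0 accept=q2 q0-a->q1 q0-b->q0 q0-c->q0 q1-a->q1 q1-b->q2 q1-c->q0 q2-a->q2 q2-b->q2 q2-c->q2

States q0..q1 record the length of the longest prefix of `ab` that matches the current input suffix. Reaching q2 means `ab` has been seen, and we stay there forever. Accept from q2.
With 3 states:
        a   b   c  
>  q0   q1  q0  q0 
   q1   q1  q2  q0 
 * q2   q2  q2  q2 
(> = start, * = accepting)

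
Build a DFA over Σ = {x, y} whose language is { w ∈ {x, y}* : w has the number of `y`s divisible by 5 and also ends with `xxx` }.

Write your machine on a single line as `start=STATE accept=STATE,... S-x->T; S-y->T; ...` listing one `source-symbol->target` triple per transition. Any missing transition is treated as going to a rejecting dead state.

start=s0; accept=s6; s0-x->s1; s0-y->s2; s1-x->s3; s1-y->s2; s2-x->s4; s2-y->s5; s3-x->s6; s3-y->s2; s4-x->s7; s4-y->s5; s5-x->s8; s5-y->s9; s6-x->s6; s6-y->s2; s7-x->s10; s7-y->s5; s8-x->s11; s8-y->s9; s9-x->s12; s9-y->s13; s10-x->s10; s10-y->s5; s11-x->s14; s11-y->s9; s12-x->s15; s12-y->s13; s13-x->s16; s13-y->s0; s14-x->s14; s14-y->s9; s15-x->s17; s15-y->s13; s16-x->s18; s16-y->s0; s17-x->s17; s17-y->s13; s18-x->s19; s18-y->s0; s19-x->s19; s19-y->s0

Build one automaton per condition and run them in lockstep. The first has 5 states tracking the count of `y`s modulo 5; the second has 4 states tracking how much of the suffix `xxx` has currently been matched. A product state is a pair (one from each), accepting exactly when both do.
          x    y  
>  s0     s1   s2 
   s1     s3   s2 
   s2     s4   s5 
   s3     s6   s2 
   s4     s7   s5 
   s5     s8   s9 
 * s6     s6   s2 
   s7    s10   s5 
   s8    s11   s9 
   s9    s12  s13 
   s10   s10   s5 
   s11   s14   s9 
   s12   s15  s13 
   s13   s16   s0 
   s14   s14   s9 
   s15   s17  s13 
   s16   s18   s0 
   s17   s17  s13 
   s18   s19   s0 
   s19   s19   s0 
(> = start, * = accepting)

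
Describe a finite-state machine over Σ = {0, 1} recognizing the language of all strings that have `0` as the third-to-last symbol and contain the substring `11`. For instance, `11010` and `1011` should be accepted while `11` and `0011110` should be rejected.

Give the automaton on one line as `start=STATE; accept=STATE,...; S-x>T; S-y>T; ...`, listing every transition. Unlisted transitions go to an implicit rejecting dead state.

start=S0; accept=S5,S9,S10,S11; S0-0>S1; S0-1>S2; S1-0>S1; S1-1>S3; S2-0>S1; S2-1>S4; S3-0>S1; S3-1>S5; S4-0>S6; S4-1>S4; S5-0>S6; S5-1>S4; S6-0>S7; S6-1>S8; S7-0>S9; S7-1>S10; S8-0>S11; S8-1>S5; S9-0>S9; S9-1>S10; S10-0>S11; S10-1>S5; S11-0>S7; S11-1>S8

Run two small machines in parallel and take their product. The first has 15 states tracking the last 3 symbols read; the second has 3 states tracking whether and how much of `11` has been seen. A product state is a pair (one from each), accepting exactly when both do. Equivalent product states are then merged.
12 states suffice.
          0    1  
>  S0     S1   S2 
   S1     S1   S3 
   S2     S1   S4 
   S3     S1   S5 
   S4     S6   S4 
 * S5     S6   S4 
   S6     S7   S8 
   S7     S9  S10 
   S8    S11   S5 
 * S9     S9  S10 
 * S10   S11   S5 
 * S11    S7   S8 
(> = start, * = accepting)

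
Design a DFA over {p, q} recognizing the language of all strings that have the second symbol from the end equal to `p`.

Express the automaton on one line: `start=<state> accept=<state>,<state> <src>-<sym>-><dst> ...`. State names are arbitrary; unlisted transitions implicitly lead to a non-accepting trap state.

Because acceptance depends on a position counted from the end, the machine has to buffer the most recent 2 symbols. Make each state the string of the last up-to-2 symbols read; on input `x` shift the window left and append `x`. Accept when the buffered window has length 2 and begins with `p`.
7 states suffice.
        p   q  
>  s0   s1  s2 
   s1   s3  s4 
   s2   s5  s6 
 * s3   s3  s4 
 * s4   s5  s6 
   s5   s3  s4 
   s6   s5  s6 
(> = start, * = accepting)

start=s0 accept=s3,s4 s0-p->s1 s0-q->s2 s1-p->s3 s1-q->s4 s2-p->s5 s2-q->s6 s3-p->s3 s3-q->s4 s4-p->s5 s4-q->s6 s5-p->s3 s5-q->s4 s6-p->s5 s6-q->s6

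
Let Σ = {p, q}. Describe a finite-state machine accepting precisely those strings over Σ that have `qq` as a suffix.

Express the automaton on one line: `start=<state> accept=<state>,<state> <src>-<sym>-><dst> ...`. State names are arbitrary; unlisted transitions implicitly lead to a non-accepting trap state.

Remember how much of `qq` the current input suffix matches. State S0 means no match yet; S1 means the last symbol is `q`; S2 means the last 2 symbols are `qq`. Only S2 accepts. On a mismatch, fall back to the longest proper suffix that is still a prefix of `qq`.
3 states suffice.
        p   q  
>  S0   S0  S1 
   S1   S0  S2 
 * S2   S0  S2 
(> = start, * = accepting)

start=S0 accept=S2 S0-p->S0 S0-q->S1 S1-p->S0 S1-q->S2 S2-p->S0 S2-q->S2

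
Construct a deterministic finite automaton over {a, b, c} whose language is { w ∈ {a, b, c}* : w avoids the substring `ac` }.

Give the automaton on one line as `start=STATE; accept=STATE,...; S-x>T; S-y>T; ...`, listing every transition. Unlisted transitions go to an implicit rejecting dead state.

start=S0; accept=S0,S1; S0-a>S1; S0-b>S0; S0-c>S0; S1-a>S1; S1-b>S0; S1-c>S2; S2-a>S2; S2-b>S2; S2-c>S2

Track partial matches of the forbidden pattern `ac`. State S2 is a dead state reached once `ac` has occurred; every other state accepts. S0 means no part of `ac` is currently matched.
        a   b   c  
>* S0   S1  S0  S0 
 * S1   S1  S0  S2 
   S2   S2  S2  S2 
(> = start, * = accepting)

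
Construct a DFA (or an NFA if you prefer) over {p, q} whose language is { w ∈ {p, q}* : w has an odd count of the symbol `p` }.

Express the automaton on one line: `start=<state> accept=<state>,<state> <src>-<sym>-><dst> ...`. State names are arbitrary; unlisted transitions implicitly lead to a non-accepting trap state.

start=S0 accept=S1 S0-p->S1 S0-q->S0 S1-p->S0 S1-q->S1

Keep the running count of `p`s modulo 2: each `p` advances along the cycle S0 → S1 → S0 while other symbols loop. Accept at S1.
2 states suffice.
        p   q  
>  S0   S1  S0 
 * S1   S0  S1 
(> = start, * = accepting)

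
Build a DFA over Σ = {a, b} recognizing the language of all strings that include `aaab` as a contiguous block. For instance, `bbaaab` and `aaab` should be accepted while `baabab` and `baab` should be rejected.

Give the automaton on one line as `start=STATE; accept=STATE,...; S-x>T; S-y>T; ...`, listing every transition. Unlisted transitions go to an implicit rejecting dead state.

start=s0; accept=s4; s0-a>s1; s0-b>s0; s1-a>s2; s1-b>s0; s2-a>s3; s2-b>s0; s3-a>s3; s3-b>s4; s4-a>s4; s4-b>s4

States s0..s3 record the length of the longest prefix of `aaab` that matches the current input suffix. Reaching s4 means `aaab` has been seen, and we stay there forever. Accept from s4.
A 5-state machine:
        a   b  
>  s0   s1  s0 
   s1   s2  s0 
   s2   s3  s0 
   s3   s3  s4 
 * s4   s4  s4 
(> = start, * = accepting)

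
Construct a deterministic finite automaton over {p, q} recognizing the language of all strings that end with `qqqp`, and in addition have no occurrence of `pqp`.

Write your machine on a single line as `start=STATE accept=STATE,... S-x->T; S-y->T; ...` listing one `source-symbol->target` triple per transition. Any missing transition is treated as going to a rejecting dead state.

Build one automaton per condition and run them in lockstep. The first has 5 states tracking how much of the suffix `qqqp` has currently been matched; the second has 4 states tracking partial matches of the forbidden pattern `pqp`. A product state is a pair (one from each), accepting exactly when both do. After merging equivalent states the machine shrinks.
8 states suffice.
        p   q  
>  s0   s1  s2 
   s1   s1  s3 
   s2   s1  s4 
   s3   s5  s4 
   s4   s1  s6 
   s5   s5  s5 
   s6   s7  s6 
 * s7   s1  s3 
(> = start, * = accepting)

start=s0; accept=s7; s0-p->s1; s0-q->s2; s1-p->s1; s1-q->s3; s2-p->s1; s2-q->s4; s3-p->s5; s3-q->s4; s4-p->s1; s4-q->s6; s5-p->s5; s5-q->s5; s6-p->s7; s6-q->s6; s7-p->s1; s7-q->s3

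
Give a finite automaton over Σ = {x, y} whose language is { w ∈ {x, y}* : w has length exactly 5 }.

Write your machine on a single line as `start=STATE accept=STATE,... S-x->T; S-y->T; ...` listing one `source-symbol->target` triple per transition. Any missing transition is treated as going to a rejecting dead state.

Count input length up to 6: every symbol moves from s0 toward s6, which means 'more than 5' and absorbs. Accept from {s5}.
        x   y  
>  s0   s1  s1 
   s1   s2  s2 
   s2   s3  s3 
   s3   s4  s4 
   s4   s5  s5 
 * s5   s6  s6 
   s6   s6  s6 
(> = start, * = accepting)

start=s0; accept=s5; s0-x->s1; s0-y->s1; s1-x->s2; s1-y->s2; s2-x->s3; s2-y->s3; s3-x->s4; s3-y->s4; s4-x->s5; s4-y->s5; s5-x->s6; s5-y->s6; s6-x->s6; s6-y->s6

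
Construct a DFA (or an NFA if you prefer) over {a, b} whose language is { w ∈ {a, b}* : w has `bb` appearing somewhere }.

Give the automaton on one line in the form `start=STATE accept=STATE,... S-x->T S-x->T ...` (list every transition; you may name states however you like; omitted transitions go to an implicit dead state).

Track how much of `bb` has been matched so far: state q0 is no progress, q2 is the absorbing accept state reached once `bb` has occurred. Intermediate states record partial matches; on a mismatch, fall back to the longest reusable overlap.
A 3-state machine:
        a   b  
>  q0   q0  q1 
   q1   q0  q2 
 * q2   q2  q2 
(> = start, * = accepting)

start=q0 accept=q2 q0-a->q0 q0-b->q1 q1-a->q0 q1-b->q2 q2-a->q2 q2-b->q2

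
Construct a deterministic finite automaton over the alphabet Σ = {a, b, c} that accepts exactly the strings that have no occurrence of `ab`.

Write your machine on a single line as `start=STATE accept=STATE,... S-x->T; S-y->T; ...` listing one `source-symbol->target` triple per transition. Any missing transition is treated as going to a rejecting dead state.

start=S0; accept=S0,S1; S0-a->S1; S0-b->S0; S0-c->S0; S1-a->S1; S1-b->S2; S1-c->S0; S2-a->S2; S2-b->S2; S2-c->S2

This is the complement of 'contains `ab`'. Use the same substring-matching states — S0 through S2 holding how much of `ab` has just been matched — but flip the accepting set: everything except the trap S2 accepts.
        a   b   c  
>* S0   S1  S0  S0 
 * S1   S1  S2  S0 
   S2   S2  S2  S2 
(> = start, * = accepting)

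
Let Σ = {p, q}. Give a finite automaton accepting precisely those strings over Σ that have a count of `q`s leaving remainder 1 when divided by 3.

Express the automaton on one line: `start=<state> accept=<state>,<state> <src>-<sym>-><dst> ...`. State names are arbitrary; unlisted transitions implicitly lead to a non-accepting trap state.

The only thing that matters is how many `q`s have appeared, reduced mod 3. Use one state per residue: s0 for 0, …, s2 for 2. Reading `q` moves to the next residue; anything else stays put. s1 is accepting.
With 3 states:
        p   q  
>  s0   s0  s1 
 * s1   s1  s2 
   s2   s2  s0 
(> = start, * = accepting)

start=s0 accept=s1 s0-p->s0 s0-q->s1 s1-p->s1 s1-q->s2 s2-p->s2 s2-q->s0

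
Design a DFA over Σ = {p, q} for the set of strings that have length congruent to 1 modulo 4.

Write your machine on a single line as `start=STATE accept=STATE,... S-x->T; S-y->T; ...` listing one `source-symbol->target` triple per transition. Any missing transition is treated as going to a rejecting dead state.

Count input length modulo 4: every symbol advances one step around the cycle A → B → C → D → A. Accept at B.
A 4-state machine:
       p  q 
>  A   B  B 
 * B   C  C 
   C   D  D 
   D   A  A 
(> = start, * = accepting)

start=A; accept=B; A-p->B; A-q->B; B-p->C; B-q->C; C-p->D; C-q->D; D-p->A; D-q->A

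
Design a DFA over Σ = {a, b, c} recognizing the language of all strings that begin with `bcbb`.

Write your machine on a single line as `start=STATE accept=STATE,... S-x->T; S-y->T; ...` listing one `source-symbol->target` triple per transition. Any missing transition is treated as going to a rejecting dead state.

Walk along `bcbb` while the input agrees: from q0 take `b` to q1, and so on. Any deviation drops to the rejecting sink q5. Once q4 is reached the prefix is confirmed and every continuation is accepted.
A 6-state machine:
        a   b   c  
>  q0   q5  q1  q5 
   q1   q5  q5  q2 
   q2   q5  q3  q5 
   q3   q5  q4  q5 
 * q4   q4  q4  q4 
   q5   q5  q5  q5 
(> = start, * = accepting)

start=q0; accept=q4; q0-a->q5; q0-b->q1; q0-c->q5; q1-a->q5; q1-b->q5; q1-c->q2; q2-a->q5; q2-b->q3; q2-c->q5; q3-a->q5; q3-b->q4; q3-c->q5; q4-a->q4; q4-b->q4; q4-c->q4; q5-a->q5; q5-b->q5; q5-c->q5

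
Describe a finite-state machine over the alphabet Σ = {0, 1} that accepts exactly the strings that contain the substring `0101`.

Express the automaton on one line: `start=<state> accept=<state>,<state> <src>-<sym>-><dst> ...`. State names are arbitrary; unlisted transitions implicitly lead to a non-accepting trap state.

States q0..q3 record the length of the longest prefix of `0101` that matches the current input suffix. Reaching q4 means `0101` has been seen, and we stay there forever. Accept from q4.
With 5 states:
        0   1  
>  q0   q1  q0 
   q1   q1  q2 
   q2   q3  q0 
   q3   q1  q4 
 * q4   q4  q4 
(> = start, * = accepting)

start=q0 accept=q4 q0-0->q1 q0-1->q0 q1-0->q1 q1-1->q2 q2-0->q3 q2-1->q0 q3-0->q1 q3-1->q4 q4-0->q4 q4-1->q4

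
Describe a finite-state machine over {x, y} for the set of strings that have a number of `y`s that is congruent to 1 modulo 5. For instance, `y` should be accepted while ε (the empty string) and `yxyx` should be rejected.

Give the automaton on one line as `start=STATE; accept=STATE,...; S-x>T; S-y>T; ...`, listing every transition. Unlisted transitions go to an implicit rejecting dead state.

Keep the running count of `y`s modulo 5: each `y` advances along the cycle S0 → S1 → S2 → S3 → S4 → S0 while other symbols loop. Accept at S1.
With 5 states:
        x   y  
>  S0   S0  S1 
 * S1   S1  S2 
   S2   S2  S3 
   S3   S3  S4 
   S4   S4  S0 
(> = start, * = accepting)

start=S0; accept=S1; S0-x>S0; S0-y>S1; S1-x>S1; S1-y>S2; S2-x>S2; S2-y>S3; S3-x>S3; S3-y>S4; S4-x>S4; S4-y>S0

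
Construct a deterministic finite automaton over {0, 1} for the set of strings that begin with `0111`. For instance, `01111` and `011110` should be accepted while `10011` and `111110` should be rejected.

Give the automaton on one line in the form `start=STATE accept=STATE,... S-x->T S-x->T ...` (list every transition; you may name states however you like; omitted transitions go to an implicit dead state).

Walk along `0111` while the input agrees: from A take `0` to B, and so on. Any deviation drops to the rejecting sink F. Once E is reached the prefix is confirmed and every continuation is accepted.
6 states suffice.
       0  1 
>  A   B  F 
   B   F  C 
   C   F  D 
   D   F  E 
 * E   E  E 
   F   F  F 
(> = start, * = accepting)

start=A accept=E A-0->B A-1->F B-0->F B-1->C C-0->F C-1->D D-0->F D-1->E E-0->E E-1->E F-0->F F-1->F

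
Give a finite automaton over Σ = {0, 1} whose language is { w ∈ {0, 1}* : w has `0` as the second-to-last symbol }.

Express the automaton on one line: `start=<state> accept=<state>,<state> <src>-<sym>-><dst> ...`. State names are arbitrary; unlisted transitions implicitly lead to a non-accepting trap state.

start=q0 accept=q3,q4 q0-0->q1 q0-1->q2 q1-0->q3 q1-1->q4 q2-0->q5 q2-1->q6 q3-0->q3 q3-1->q4 q4-0->q5 q4-1->q6 q5-0->q3 q5-1->q4 q6-0->q5 q6-1->q6

A DFA must remember the last 2 symbols (since which symbol is second-to-last isn't known until the input ends). Use one state per possible window of the last ≤2 symbols; accept from those whose window starts with `0`.
With 7 states:
        0   1  
>  q0   q1  q2 
   q1   q3  q4 
   q2   q5  q6 
 * q3   q3  q4 
 * q4   q5  q6 
   q5   q3  q4 
   q6   q5  q6 
(> = start, * = accepting)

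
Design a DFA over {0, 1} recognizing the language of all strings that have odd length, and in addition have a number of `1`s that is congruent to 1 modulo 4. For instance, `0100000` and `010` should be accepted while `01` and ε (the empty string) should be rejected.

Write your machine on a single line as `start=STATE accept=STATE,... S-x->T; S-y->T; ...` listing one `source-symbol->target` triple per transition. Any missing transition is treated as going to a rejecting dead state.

Handle the two conditions separately and then intersect. One (2 states) tracks the input length modulo 2; the other (4 states) tracks the count of `1`s modulo 4. Each combined state is a pair, one component from each; accept when both components accept.
An 8-state machine:
        0   1  
>  q0   q1  q2 
   q1   q0  q3 
 * q2   q3  q4 
   q3   q2  q5 
   q4   q5  q6 
   q5   q4  q7 
   q6   q7  q0 
   q7   q6  q1 
(> = start, * = accepting)

start=q0; accept=q2; q0-0->q1; q0-1->q2; q1-0->q0; q1-1->q3; q2-0->q3; q2-1->q4; q3-0->q2; q3-1->q5; q4-0->q5; q4-1->q6; q5-0->q4; q5-1->q7; q6-0->q7; q6-1->q0; q7-0->q6; q7-1->q1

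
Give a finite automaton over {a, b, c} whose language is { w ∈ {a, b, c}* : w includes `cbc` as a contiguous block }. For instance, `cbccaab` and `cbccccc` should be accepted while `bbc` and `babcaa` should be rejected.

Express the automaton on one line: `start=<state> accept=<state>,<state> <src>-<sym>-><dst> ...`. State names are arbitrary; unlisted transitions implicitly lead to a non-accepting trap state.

Track how much of `cbc` has been matched so far: state s0 is no progress, s3 is the absorbing accept state reached once `cbc` has occurred. Intermediate states record partial matches; on a mismatch, fall back to the longest reusable overlap.
A 4-state machine:
        a   b   c  
>  s0   s0  s0  s1 
   s1   s0  s2  s1 
   s2   s0  s0  s3 
 * s3   s3  s3  s3 
(> = start, * = accepting)

start=s0 accept=s3 s0-a->s0 s0-b->s0 s0-c->s1 s1-a->s0 s1-b->s2 s1-c->s1 s2-a->s0 s2-b->s0 s2-c->s3 s3-a->s3 s3-b->s3 s3-c->s3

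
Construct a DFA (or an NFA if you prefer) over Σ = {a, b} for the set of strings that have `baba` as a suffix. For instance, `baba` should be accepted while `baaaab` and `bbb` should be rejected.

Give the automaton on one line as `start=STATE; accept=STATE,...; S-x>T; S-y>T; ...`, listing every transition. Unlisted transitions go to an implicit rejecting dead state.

Remember how much of `baba` the current input suffix matches. State s0 means no match yet; s1 means the last symbol is `b`; s2 means the last 2 symbols are `ba`; s3 means the last 3 symbols are `bab`; s4 means the last 4 symbols are `baba`. Only s4 accepts. On a mismatch, fall back to the longest proper suffix that is still a prefix of `baba`.
A 5-state machine:
        a   b  
>  s0   s0  s1 
   s1   s2  s1 
   s2   s0  s3 
   s3   s4  s1 
 * s4   s0  s3 
(> = start, * = accepting)

start=s0; accept=s4; s0-a>s0; s0-b>s1; s1-a>s2; s1-b>s1; s2-a>s0; s2-b>s3; s3-a>s4; s3-b>s1; s4-a>s0; s4-b>s3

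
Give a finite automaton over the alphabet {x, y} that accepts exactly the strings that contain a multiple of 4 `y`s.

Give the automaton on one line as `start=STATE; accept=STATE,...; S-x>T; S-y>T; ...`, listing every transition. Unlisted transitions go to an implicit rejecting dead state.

The only thing that matters is how many `y`s have appeared, reduced mod 4. Use one state per residue: s0 for 0, …, s3 for 3. Reading `y` moves to the next residue; anything else stays put. s0 is accepting.
4 states suffice.
        x   y  
>* s0   s0  s1 
   s1   s1  s2 
   s2   s2  s3 
   s3   s3  s0 
(> = start, * = accepting)

start=s0; accept=s0; s0-x>s0; s0-y>s1; s1-x>s1; s1-y>s2; s2-x>s2; s2-y>s3; s3-x>s3; s3-y>s0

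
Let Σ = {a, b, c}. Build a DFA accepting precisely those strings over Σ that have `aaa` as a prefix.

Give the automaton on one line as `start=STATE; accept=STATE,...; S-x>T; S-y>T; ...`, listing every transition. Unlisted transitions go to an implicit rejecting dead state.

Walk along `aaa` while the input agrees: from q0 take `a` to q1, and so on. Any deviation drops to the rejecting sink q4. Once q3 is reached the prefix is confirmed and every continuation is accepted.
        a   b   c  
>  q0   q1  q4  q4 
   q1   q2  q4  q4 
   q2   q3  q4  q4 
 * q3   q3  q3  q3 
   q4   q4  q4  q4 
(> = start, * = accepting)

start=q0; accept=q3; q0-a>q1; q0-b>q4; q0-c>q4; q1-a>q2; q1-b>q4; q1-c>q4; q2-a>q3; q2-b>q4; q2-c>q4; q3-a>q3; q3-b>q3; q3-c>q3; q4-a>q4; q4-b>q4; q4-c>q4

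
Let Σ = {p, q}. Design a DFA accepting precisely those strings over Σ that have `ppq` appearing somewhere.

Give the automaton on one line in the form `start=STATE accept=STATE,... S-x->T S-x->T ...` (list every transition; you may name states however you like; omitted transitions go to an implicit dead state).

States S0..S2 record the length of the longest prefix of `ppq` that matches the current input suffix. Reaching S3 means `ppq` has been seen, and we stay there forever. Accept from S3.
4 states suffice.
        p   q  
>  S0   S1  S0 
   S1   S2  S0 
   S2   S2  S3 
 * S3   S3  S3 
(> = start, * = accepting)

start=S0 accept=S3 S0-p->S1 S0-q->S0 S1-p->S2 S1-q->S0 S2-p->S2 S2-q->S3 S3-p->S3 S3-q->S3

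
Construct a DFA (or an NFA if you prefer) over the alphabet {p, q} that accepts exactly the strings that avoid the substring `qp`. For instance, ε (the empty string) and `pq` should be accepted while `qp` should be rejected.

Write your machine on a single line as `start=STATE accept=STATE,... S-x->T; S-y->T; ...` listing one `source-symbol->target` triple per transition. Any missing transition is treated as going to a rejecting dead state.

Track partial matches of the forbidden pattern `qp`. State S2 is a dead state reached once `qp` has occurred; every other state accepts. S0 means no part of `qp` is currently matched.
With 3 states:
        p   q  
>* S0   S0  S1 
 * S1   S2  S1 
   S2   S2  S2 
(> = start, * = accepting)

start=S0; accept=S0,S1; S0-p->S0; S0-q->S1; S1-p->S2; S1-q->S1; S2-p->S2; S2-q->S2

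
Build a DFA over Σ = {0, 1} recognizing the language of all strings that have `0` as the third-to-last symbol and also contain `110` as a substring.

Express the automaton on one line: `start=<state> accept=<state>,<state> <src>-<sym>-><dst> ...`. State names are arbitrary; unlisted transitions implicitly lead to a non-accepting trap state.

start=q0 accept=q17,q18,q19,q20 q0-0->q1 q0-1->q2 q1-0->q3 q1-1->q4 q2-0->q5 q2-1->q6 q3-0->q7 q3-1->q8 q4-0->q9 q4-1->q10 q5-0->q11 q5-1->q12 q6-0->q13 q6-1->q14 q7-0->q7 q7-1->q8 q8-0->q9 q8-1->q10 q9-0->q11 q9-1->q12 q10-0->q13 q10-1->q14 q11-0->q7 q11-1->q8 q12-0->q9 q12-1->q10 q13-0->q15 q13-1->q16 q14-0->q13 q14-1->q14 q15-0->q17 q15-1->q18 q16-0->q19 q16-1->q20 q17-0->q17 q17-1->q18 q18-0->q19 q18-1->q20 q19-0->q15 q19-1->q16 q20-0->q13 q20-1->q21 q21-0->q13 q21-1->q21

Run two small machines in parallel and take their product. One (15 states) tracks the last 3 symbols read; the other (4 states) tracks whether and how much of `110` has been seen. Each combined state is a pair, one component from each; accept when both components accept.
A 22-state machine:
          0    1  
>  q0     q1   q2 
   q1     q3   q4 
   q2     q5   q6 
   q3     q7   q8 
   q4     q9  q10 
   q5    q11  q12 
   q6    q13  q14 
   q7     q7   q8 
   q8     q9  q10 
   q9    q11  q12 
   q10   q13  q14 
   q11    q7   q8 
   q12    q9  q10 
   q13   q15  q16 
   q14   q13  q14 
   q15   q17  q18 
   q16   q19  q20 
 * q17   q17  q18 
 * q18   q19  q20 
 * q19   q15  q16 
 * q20   q13  q21 
   q21   q13  q21 
(> = start, * = accepting)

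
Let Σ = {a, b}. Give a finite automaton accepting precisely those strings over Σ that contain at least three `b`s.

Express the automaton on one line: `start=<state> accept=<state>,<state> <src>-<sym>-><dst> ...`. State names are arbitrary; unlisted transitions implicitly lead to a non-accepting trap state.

Count `b`s, saturating at 4: states s0 through s3 mean 0 through 3 `b`s seen; s4 means more than 3. Each `b` increments (capped at s4); other symbols loop. Accept from {s3, s4}.
With 5 states:
        a   b  
>  s0   s0  s1 
   s1   s1  s2 
   s2   s2  s3 
 * s3   s3  s4 
 * s4   s4  s4 
(> = start, * = accepting)

start=s0 accept=s3,s4 s0-a->s0 s0-b->s1 s1-a->s1 s1-b->s2 s2-a->s2 s2-b->s3 s3-a->s3 s3-b->s4 s4-a->s4 s4-b->s4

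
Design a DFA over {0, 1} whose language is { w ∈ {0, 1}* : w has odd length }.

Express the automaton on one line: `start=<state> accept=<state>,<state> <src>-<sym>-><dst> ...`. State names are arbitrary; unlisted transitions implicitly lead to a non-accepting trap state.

start=A accept=B A-0->B A-1->B B-0->A B-1->A

Only the length mod 2 matters, so use a 2-cycle: from any state, every input symbol moves to the next state, wrapping B back to A. Mark B accepting.
       0  1 
>  A   B  B 
 * B   A  A 
(> = start, * = accepting)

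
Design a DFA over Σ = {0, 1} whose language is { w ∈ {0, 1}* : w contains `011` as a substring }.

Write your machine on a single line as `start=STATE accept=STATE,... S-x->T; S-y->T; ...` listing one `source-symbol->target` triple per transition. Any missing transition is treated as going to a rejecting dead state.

States q0..q2 record the length of the longest prefix of `011` that matches the current input suffix. Reaching q3 means `011` has been seen, and we stay there forever. Accept from q3.
4 states suffice.
        0   1  
>  q0   q1  q0 
   q1   q1  q2 
   q2   q1  q3 
 * q3   q3  q3 
(> = start, * = accepting)

start=q0; accept=q3; q0-0->q1; q0-1->q0; q1-0->q1; q1-1->q2; q2-0->q1; q2-1->q3; q3-0->q3; q3-1->q3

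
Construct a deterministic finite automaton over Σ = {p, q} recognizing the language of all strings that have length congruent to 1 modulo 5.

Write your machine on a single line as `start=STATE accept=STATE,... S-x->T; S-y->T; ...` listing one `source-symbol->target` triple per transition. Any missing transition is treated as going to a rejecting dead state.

start=S0; accept=S1; S0-p->S1; S0-q->S1; S1-p->S2; S1-q->S2; S2-p->S3; S2-q->S3; S3-p->S4; S3-q->S4; S4-p->S0; S4-q->S0

Count input length modulo 5: every symbol advances one step around the cycle S0 → S1 → S2 → S3 → S4 → S0. Accept at S1.
        p   q  
>  S0   S1  S1 
 * S1   S2  S2 
   S2   S3  S3 
   S3   S4  S4 
   S4   S0  S0 
(> = start, * = accepting)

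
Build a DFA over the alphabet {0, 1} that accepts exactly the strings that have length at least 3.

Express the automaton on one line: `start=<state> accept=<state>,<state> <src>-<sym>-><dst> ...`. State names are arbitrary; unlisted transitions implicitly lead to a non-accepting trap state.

We only need to distinguish lengths 0, 1, …, 3, and '>3'. Chain A → B → C → D → E on every symbol, with E looping. Accepting states: {D, E}.
With 5 states:
       0  1 
>  A   B  B 
   B   C  C 
   C   D  D 
 * D   E  E 
 * E   E  E 
(> = start, * = accepting)

start=A accept=D,E A-0->B A-1->B B-0->C B-1->C C-0->D C-1->D D-0->E D-1->E E-0->E E-1->E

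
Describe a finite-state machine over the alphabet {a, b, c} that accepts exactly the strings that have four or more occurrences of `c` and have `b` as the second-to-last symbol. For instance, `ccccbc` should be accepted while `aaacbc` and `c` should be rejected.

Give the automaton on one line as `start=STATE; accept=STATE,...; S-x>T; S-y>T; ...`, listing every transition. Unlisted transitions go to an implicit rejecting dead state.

start=s0; accept=s6,s8; s0-a>s0; s0-b>s0; s0-c>s1; s1-a>s1; s1-b>s1; s1-c>s2; s2-a>s2; s2-b>s2; s2-c>s3; s3-a>s3; s3-b>s4; s3-c>s5; s4-a>s3; s4-b>s4; s4-c>s6; s5-a>s5; s5-b>s7; s5-c>s5; s6-a>s5; s6-b>s7; s6-c>s5; s7-a>s6; s7-b>s8; s7-c>s6; s8-a>s6; s8-b>s8; s8-c>s6

Run two small machines in parallel and take their product. One (6 states) tracks the count of `c`s, saturating at 5; the other (13 states) tracks the last 2 symbols read. Each combined state is a pair, one component from each; accept when both components accept. Minimizing collapses redundant product states.
        a   b   c  
>  s0   s0  s0  s1 
   s1   s1  s1  s2 
   s2   s2  s2  s3 
   s3   s3  s4  s5 
   s4   s3  s4  s6 
   s5   s5  s7  s5 
 * s6   s5  s7  s5 
   s7   s6  s8  s6 
 * s8   s6  s8  s6 
(> = start, * = accepting)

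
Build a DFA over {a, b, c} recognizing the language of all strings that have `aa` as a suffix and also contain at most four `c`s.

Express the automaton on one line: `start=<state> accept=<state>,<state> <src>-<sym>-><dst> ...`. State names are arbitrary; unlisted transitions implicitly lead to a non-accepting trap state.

start=S0 accept=S3,S6,S9,S12,S15 S0-a->S1 S0-b->S0 S0-c->S2 S1-a->S3 S1-b->S0 S1-c->S2 S2-a->S4 S2-b->S2 S2-c->S5 S3-a->S3 S3-b->S0 S3-c->S2 S4-a->S6 S4-b->S2 S4-c->S5 S5-a->S7 S5-b->S5 S5-c->S8 S6-a->S6 S6-b->S2 S6-c->S5 S7-a->S9 S7-b->S5 S7-c->S8 S8-a->S10 S8-b->S8 S8-c->S11 S9-a->S9 S9-b->S5 S9-c->S8 S10-a->S12 S10-b->S8 S10-c->S11 S11-a->S13 S11-b->S11 S11-c->S14 S12-a->S12 S12-b->S8 S12-c->S11 S13-a->S15 S13-b->S11 S13-c->S14 S14-a->S14 S14-b->S14 S14-c->S14 S15-a->S15 S15-b->S11 S15-c->S14

Handle the two conditions separately and then intersect. The first has 3 states tracking how much of the suffix `aa` has currently been matched; the second has 6 states tracking the count of `c`s, saturating at 5. A product state is a pair (one from each), accepting exactly when both do. Equivalent product states are then merged.
16 states suffice.
          a    b    c  
>  S0     S1   S0   S2 
   S1     S3   S0   S2 
   S2     S4   S2   S5 
 * S3     S3   S0   S2 
   S4     S6   S2   S5 
   S5     S7   S5   S8 
 * S6     S6   S2   S5 
   S7     S9   S5   S8 
   S8    S10   S8  S11 
 * S9     S9   S5   S8 
   S10   S12   S8  S11 
   S11   S13  S11  S14 
 * S12   S12   S8  S11 
   S13   S15  S11  S14 
   S14   S14  S14  S14 
 * S15   S15  S11  S14 
(> = start, * = accepting)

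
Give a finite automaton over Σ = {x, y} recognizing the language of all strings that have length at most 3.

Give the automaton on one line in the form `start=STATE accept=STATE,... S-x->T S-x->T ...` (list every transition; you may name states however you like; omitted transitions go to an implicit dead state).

start=A accept=A,B,C,D A-x->B A-y->B B-x->C B-y->C C-x->D C-y->D D-x->E D-y->E E-x->E E-y->E

We only need to distinguish lengths 0, 1, …, 3, and '>3'. Chain A → B → C → D → E on every symbol, with E looping. Accepting states: {A, B, C, D}.
A 5-state machine:
       x  y 
>* A   B  B 
 * B   C  C 
 * C   D  D 
 * D   E  E 
   E   E  E 
(> = start, * = accepting)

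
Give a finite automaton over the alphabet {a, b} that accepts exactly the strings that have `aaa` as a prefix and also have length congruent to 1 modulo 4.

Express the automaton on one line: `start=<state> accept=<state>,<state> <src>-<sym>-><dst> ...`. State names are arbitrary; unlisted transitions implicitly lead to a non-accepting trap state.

start=q0 accept=q6 q0-a->q1 q0-b->q2 q1-a->q3 q1-b->q2 q2-a->q2 q2-b->q2 q3-a->q4 q3-b->q2 q4-a->q5 q4-b->q5 q5-a->q6 q5-b->q6 q6-a->q7 q6-b->q7 q7-a->q4 q7-b->q4

Run two small machines in parallel and take their product. The first has 5 states tracking whether the input so far still matches the prefix `aaa`; the second has 4 states tracking the input length modulo 4. A product state is a pair (one from each), accepting exactly when both do. Minimizing collapses redundant product states.
With 8 states:
        a   b  
>  q0   q1  q2 
   q1   q3  q2 
   q2   q2  q2 
   q3   q4  q2 
   q4   q5  q5 
   q5   q6  q6 
 * q6   q7  q7 
   q7   q4  q4 
(> = start, * = accepting)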